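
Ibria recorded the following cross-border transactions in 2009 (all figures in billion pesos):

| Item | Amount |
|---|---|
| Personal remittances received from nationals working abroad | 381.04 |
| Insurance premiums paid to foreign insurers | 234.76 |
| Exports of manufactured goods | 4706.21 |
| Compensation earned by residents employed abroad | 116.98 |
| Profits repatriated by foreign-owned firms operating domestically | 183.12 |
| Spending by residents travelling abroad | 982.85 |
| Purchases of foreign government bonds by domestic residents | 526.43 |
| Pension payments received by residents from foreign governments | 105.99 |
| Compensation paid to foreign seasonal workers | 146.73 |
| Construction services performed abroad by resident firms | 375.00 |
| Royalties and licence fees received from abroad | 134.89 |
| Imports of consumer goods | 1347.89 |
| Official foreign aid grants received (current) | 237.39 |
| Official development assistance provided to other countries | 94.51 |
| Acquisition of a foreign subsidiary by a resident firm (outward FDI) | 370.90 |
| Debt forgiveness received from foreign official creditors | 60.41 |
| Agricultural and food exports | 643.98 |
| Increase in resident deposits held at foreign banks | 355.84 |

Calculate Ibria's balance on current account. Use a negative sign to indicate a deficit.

Goods: 643.98 + 4706.21 - 1347.89 = 4002.30
Services: 134.89 - 982.85 + 375.00 - 234.76 = -707.72
Primary income: 116.98 - 146.73 - 183.12 = -212.87
Secondary income: 105.99 - 94.51 + 237.39 + 381.04 = 629.91
Current account = 4002.30 + (-707.72) + (-212.87) + 629.91 = 3711.62
(Excluded from the current account — financial account: purchases of foreign government bonds by domestic residents 526.43, acquisition of a foreign subsidiary by a resident firm (outward FDI) 370.90, increase in resident deposits held at foreign banks 355.84; capital account: debt forgiveness received from foreign official creditors 60.41.)

3711.62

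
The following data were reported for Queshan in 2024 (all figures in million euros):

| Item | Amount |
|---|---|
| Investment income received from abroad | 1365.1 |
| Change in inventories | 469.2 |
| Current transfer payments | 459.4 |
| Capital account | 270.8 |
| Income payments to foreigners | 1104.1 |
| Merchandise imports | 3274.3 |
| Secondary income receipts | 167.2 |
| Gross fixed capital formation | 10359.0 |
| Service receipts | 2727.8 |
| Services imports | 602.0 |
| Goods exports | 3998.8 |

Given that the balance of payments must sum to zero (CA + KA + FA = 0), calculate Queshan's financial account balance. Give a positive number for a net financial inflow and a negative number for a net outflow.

Goods balance = 3998.8 - 3274.3 = 724.5
Services balance = 2727.8 - 602.0 = 2125.8
Trade balance (goods + services) = 724.5 + 2125.8 = 2850.3
Net primary income = 1365.1 - 1104.1 = 261.0
Net secondary income = 167.2 - 459.4 = -292.2
Current account = 2850.3 + 261.0 + (-292.2) = 2819.1
Financial account = -(2819.1 + 270.8) = -3089.9

-3089.9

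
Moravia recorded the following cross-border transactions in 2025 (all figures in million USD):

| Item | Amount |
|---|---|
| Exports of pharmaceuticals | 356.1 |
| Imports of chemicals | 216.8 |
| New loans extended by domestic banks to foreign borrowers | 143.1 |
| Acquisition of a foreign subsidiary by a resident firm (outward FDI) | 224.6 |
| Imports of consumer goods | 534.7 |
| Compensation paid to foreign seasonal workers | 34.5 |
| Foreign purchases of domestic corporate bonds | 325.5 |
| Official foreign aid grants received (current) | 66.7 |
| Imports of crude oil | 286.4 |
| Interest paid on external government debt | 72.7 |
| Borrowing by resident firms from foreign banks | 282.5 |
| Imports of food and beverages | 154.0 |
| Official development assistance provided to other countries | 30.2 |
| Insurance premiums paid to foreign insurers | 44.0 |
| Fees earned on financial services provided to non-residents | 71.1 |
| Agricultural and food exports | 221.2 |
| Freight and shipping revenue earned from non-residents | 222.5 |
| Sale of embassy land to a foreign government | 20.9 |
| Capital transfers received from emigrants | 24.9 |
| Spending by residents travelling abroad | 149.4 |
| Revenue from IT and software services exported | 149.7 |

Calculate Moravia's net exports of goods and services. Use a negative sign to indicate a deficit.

Goods: -534.7 + 221.2 - 286.4 - 216.8 - 154.0 + 356.1 = -614.6
Services: 149.7 - 149.4 + 71.1 - 44.0 + 222.5 = 249.9
Trade balance = -614.6 + 249.9 = -364.7
(Excluded from the trade balance — financial account: new loans extended by domestic banks to foreign borrowers 143.1, acquisition of a foreign subsidiary by a resident firm (outward FDI) 224.6, foreign purchases of domestic corporate bonds 325.5, borrowing by resident firms from foreign banks 282.5; primary income: compensation paid to foreign seasonal workers 34.5, interest paid on external government debt 72.7; secondary income: official foreign aid grants received (current) 66.7, official development assistance provided to other countries 30.2; capital account: sale of embassy land to a foreign government 20.9, capital transfers received from emigrants 24.9.)

-364.7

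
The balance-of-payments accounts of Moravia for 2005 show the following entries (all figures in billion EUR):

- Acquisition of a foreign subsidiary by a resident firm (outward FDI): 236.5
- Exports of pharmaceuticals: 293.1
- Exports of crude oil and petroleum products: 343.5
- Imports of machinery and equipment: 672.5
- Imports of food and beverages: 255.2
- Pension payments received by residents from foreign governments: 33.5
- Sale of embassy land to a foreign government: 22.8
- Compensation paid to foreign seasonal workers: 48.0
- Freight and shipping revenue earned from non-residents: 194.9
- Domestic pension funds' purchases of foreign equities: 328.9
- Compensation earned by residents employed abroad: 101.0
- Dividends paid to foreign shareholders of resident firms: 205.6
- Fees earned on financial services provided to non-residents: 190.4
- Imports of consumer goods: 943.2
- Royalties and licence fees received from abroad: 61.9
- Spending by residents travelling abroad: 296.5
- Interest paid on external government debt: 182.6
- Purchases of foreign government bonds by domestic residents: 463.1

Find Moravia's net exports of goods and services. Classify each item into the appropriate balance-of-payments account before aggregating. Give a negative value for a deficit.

Goods: -672.5 - 943.2 - 255.2 + 293.1 + 343.5 = -1234.3
Services: -296.5 + 194.9 + 190.4 + 61.9 = 150.7
Trade balance = -1234.3 + 150.7 = -1083.6
(Excluded from the trade balance — financial account: acquisition of a foreign subsidiary by a resident firm (outward FDI) 236.5, domestic pension funds' purchases of foreign equities 328.9, purchases of foreign government bonds by domestic residents 463.1; secondary income: pension payments received by residents from foreign governments 33.5; capital account: sale of embassy land to a foreign government 22.8; primary income: compensation paid to foreign seasonal workers 48.0, compensation earned by residents employed abroad 101.0, dividends paid to foreign shareholders of resident firms 205.6, interest paid on external government debt 182.6.)

-1083.6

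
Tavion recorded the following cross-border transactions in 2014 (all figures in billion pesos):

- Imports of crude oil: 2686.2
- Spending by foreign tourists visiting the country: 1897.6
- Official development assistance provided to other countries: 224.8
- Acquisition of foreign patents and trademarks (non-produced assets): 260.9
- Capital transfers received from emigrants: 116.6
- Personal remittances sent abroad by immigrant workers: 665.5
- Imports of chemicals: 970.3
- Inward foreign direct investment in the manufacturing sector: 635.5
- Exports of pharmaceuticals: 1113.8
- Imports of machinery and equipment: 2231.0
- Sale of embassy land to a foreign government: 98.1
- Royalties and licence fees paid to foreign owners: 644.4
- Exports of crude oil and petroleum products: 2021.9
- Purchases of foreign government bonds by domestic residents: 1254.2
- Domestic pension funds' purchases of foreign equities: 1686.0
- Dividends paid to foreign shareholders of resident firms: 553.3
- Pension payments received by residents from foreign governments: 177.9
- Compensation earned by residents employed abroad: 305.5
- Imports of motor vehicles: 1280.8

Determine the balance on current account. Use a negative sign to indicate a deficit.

Goods: 1113.8 - 2686.2 + 2021.9 - 2231.0 - 970.3 - 1280.8 = -4032.6
Services: -644.4 + 1897.6 = 1253.2
Primary income: 305.5 - 553.3 = -247.8
Secondary income: 177.9 - 224.8 - 665.5 = -712.4
Current account = (-4032.6) + 1253.2 + (-247.8) + (-712.4) = -3739.6
(Excluded from the current account — capital account: acquisition of foreign patents and trademarks (non-produced assets) 260.9, capital transfers received from emigrants 116.6, sale of embassy land to a foreign government 98.1; financial account: inward foreign direct investment in the manufacturing sector 635.5, purchases of foreign government bonds by domestic residents 1254.2, domestic pension funds' purchases of foreign equities 1686.0.)

-3739.6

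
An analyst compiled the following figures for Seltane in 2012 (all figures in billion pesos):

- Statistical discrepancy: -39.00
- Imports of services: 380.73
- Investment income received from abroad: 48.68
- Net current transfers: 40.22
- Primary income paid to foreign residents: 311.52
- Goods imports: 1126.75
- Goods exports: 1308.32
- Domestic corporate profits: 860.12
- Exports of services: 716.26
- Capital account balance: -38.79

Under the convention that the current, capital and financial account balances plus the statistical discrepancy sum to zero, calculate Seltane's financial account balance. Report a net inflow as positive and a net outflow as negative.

Goods balance = 1308.32 - 1126.75 = 181.57
Services balance = 716.26 - 380.73 = 335.53
Trade balance (goods + services) = 181.57 + 335.53 = 517.10
Net primary income = 48.68 - 311.52 = -262.84
Net secondary income = 40.22
Current account = 517.10 + (-262.84) + 40.22 = 294.48
Financial account = -(294.48 + (-38.79) + (-39.00)) = -216.69

-216.69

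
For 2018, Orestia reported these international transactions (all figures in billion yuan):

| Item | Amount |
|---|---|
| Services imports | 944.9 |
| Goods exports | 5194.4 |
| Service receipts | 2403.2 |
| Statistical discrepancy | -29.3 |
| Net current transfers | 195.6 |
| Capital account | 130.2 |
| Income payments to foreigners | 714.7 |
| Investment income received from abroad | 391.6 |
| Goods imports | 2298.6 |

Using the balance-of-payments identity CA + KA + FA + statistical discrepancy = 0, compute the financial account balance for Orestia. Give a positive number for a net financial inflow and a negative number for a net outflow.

Goods balance = 5194.4 - 2298.6 = 2895.8
Services balance = 2403.2 - 944.9 = 1458.3
Trade balance (goods + services) = 2895.8 + 1458.3 = 4354.1
Net primary income = 391.6 - 714.7 = -323.1
Net secondary income = 195.6
Current account = 4354.1 + (-323.1) + 195.6 = 4226.6
Financial account = -(4226.6 + 130.2 + (-29.3)) = -4327.5

-4327.5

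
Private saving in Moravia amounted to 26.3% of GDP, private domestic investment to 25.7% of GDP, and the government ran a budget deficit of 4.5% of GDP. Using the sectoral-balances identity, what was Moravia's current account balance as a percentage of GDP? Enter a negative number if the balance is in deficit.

-3.9

By the sectoral-balances identity, CA = (S_private - I) + (T - G).
Private balance = 26.3 - 25.7 = 0.6
Government balance (T - G) = -4.5
CA = 0.6 + (-4.5) = -3.9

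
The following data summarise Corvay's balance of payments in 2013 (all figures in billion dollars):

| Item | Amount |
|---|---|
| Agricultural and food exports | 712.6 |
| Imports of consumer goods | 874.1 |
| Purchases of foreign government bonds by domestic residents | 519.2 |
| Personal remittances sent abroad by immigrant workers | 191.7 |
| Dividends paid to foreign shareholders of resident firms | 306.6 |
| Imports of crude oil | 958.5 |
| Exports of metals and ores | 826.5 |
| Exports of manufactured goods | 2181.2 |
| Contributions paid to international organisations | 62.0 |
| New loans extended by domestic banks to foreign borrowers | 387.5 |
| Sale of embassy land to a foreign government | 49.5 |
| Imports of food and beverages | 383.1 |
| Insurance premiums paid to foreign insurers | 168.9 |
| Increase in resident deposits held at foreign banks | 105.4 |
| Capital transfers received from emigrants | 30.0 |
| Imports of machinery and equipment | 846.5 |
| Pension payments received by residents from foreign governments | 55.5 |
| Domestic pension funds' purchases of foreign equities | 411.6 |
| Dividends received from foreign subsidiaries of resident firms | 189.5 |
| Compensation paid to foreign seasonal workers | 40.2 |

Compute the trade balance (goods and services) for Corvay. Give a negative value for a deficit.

489.2

Goods: -874.1 - 846.5 + 826.5 - 383.1 - 958.5 + 712.6 + 2181.2 = 658.1
Services: -168.9
Trade balance = 658.1 + (-168.9) = 489.2
(Excluded from the trade balance — financial account: purchases of foreign government bonds by domestic residents 519.2, new loans extended by domestic banks to foreign borrowers 387.5, increase in resident deposits held at foreign banks 105.4, domestic pension funds' purchases of foreign equities 411.6; secondary income: personal remittances sent abroad by immigrant workers 191.7, contributions paid to international organisations 62.0, pension payments received by residents from foreign governments 55.5; primary income: dividends paid to foreign shareholders of resident firms 306.6, dividends received from foreign subsidiaries of resident firms 189.5, compensation paid to foreign seasonal workers 40.2; capital account: sale of embassy land to a foreign government 49.5, capital transfers received from emigrants 30.0.)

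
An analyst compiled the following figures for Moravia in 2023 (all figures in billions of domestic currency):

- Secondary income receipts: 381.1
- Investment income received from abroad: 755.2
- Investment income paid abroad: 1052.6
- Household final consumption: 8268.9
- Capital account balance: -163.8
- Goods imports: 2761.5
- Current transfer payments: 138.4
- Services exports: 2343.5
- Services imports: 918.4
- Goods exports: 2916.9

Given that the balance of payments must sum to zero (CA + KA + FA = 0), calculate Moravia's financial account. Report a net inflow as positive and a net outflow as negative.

Goods balance = 2916.9 - 2761.5 = 155.4
Services balance = 2343.5 - 918.4 = 1425.1
Trade balance (goods + services) = 155.4 + 1425.1 = 1580.5
Net primary income = 755.2 - 1052.6 = -297.4
Net secondary income = 381.1 - 138.4 = 242.7
Current account = 1580.5 + (-297.4) + 242.7 = 1525.8
Financial account = -(1525.8 + (-163.8)) = -1362.0

-1362.0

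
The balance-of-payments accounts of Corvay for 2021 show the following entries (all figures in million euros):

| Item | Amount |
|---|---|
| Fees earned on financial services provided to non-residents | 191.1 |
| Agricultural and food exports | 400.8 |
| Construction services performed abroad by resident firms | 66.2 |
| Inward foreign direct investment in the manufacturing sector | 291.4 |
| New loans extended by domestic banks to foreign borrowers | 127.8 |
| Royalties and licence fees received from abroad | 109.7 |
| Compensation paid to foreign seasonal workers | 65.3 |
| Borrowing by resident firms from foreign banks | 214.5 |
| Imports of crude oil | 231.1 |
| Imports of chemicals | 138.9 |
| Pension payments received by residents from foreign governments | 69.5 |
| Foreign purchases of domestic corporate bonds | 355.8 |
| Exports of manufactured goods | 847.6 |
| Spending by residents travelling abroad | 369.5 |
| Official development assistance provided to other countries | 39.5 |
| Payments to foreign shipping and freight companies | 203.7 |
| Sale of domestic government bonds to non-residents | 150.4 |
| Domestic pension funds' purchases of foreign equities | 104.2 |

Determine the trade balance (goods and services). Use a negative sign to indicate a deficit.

672.2

Goods: 847.6 + 400.8 - 138.9 - 231.1 = 878.4
Services: 66.2 - 203.7 - 369.5 + 191.1 + 109.7 = -206.2
Trade balance = 878.4 + (-206.2) = 672.2
(Excluded from the trade balance — financial account: inward foreign direct investment in the manufacturing sector 291.4, new loans extended by domestic banks to foreign borrowers 127.8, borrowing by resident firms from foreign banks 214.5, foreign purchases of domestic corporate bonds 355.8, sale of domestic government bonds to non-residents 150.4, domestic pension funds' purchases of foreign equities 104.2; primary income: compensation paid to foreign seasonal workers 65.3; secondary income: pension payments received by residents from foreign governments 69.5, official development assistance provided to other countries 39.5.)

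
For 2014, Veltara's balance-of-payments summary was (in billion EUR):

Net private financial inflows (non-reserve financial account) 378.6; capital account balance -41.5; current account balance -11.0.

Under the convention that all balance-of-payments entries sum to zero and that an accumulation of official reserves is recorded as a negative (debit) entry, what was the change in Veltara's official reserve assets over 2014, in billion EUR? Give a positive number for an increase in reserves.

Official reserve transactions balance = -((-11.0) + (-41.5) + 378.6) = -326.1
An accumulation of reserves is recorded as a debit (negative entry), so the change in the stock of reserves is the negative of that balance.
Change in official reserves = -(-326.1) = 326.1

326.1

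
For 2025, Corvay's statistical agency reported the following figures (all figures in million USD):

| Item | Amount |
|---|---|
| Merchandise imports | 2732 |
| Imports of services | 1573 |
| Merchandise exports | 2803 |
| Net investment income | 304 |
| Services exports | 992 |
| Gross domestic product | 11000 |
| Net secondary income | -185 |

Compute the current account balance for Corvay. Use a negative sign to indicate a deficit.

Goods balance = 2803 - 2732 = 71
Services balance = 992 - 1573 = -581
Trade balance (goods + services) = 71 + (-581) = -510
Net primary income = 304
Net secondary income = -185
Current account = -510 + 304 + (-185) = -391

-391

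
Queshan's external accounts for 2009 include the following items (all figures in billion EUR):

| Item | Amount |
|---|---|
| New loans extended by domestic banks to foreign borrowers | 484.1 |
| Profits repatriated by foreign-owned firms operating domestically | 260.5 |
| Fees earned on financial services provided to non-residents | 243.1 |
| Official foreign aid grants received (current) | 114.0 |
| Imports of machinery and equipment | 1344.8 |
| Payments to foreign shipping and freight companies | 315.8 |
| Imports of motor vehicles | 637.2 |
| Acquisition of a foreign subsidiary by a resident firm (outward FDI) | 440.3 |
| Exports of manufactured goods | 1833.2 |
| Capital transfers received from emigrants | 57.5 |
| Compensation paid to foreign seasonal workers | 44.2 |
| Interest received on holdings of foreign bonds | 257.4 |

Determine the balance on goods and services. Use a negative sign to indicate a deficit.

-221.5

Goods: -637.2 - 1344.8 + 1833.2 = -148.8
Services: 243.1 - 315.8 = -72.7
Trade balance = -148.8 + (-72.7) = -221.5
(Excluded from the trade balance — financial account: new loans extended by domestic banks to foreign borrowers 484.1, acquisition of a foreign subsidiary by a resident firm (outward FDI) 440.3; primary income: profits repatriated by foreign-owned firms operating domestically 260.5, compensation paid to foreign seasonal workers 44.2, interest received on holdings of foreign bonds 257.4; secondary income: official foreign aid grants received (current) 114.0; capital account: capital transfers received from emigrants 57.5.)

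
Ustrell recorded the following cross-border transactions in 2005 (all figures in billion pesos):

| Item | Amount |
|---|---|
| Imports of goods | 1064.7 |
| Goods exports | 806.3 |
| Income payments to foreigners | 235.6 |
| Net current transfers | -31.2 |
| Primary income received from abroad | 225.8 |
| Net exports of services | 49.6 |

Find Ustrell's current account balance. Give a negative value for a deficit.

Goods balance = 806.3 - 1064.7 = -258.4
Services balance = 49.6
Trade balance (goods + services) = -258.4 + 49.6 = -208.8
Net primary income = 225.8 - 235.6 = -9.8
Net secondary income = -31.2
Current account = -208.8 + (-9.8) + (-31.2) = -249.8

-249.8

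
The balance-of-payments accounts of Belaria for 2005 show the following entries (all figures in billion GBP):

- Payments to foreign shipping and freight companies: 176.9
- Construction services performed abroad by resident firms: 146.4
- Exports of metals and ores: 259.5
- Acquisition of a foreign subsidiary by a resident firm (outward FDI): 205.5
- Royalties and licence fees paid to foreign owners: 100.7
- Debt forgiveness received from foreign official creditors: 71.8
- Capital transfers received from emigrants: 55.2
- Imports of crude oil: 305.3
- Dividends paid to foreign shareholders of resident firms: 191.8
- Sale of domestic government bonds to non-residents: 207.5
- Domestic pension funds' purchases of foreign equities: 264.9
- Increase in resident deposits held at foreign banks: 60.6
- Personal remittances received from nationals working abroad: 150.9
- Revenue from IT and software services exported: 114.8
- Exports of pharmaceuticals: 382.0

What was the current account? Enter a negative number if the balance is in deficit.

278.9

Goods: 259.5 - 305.3 + 382.0 = 336.2
Services: -100.7 + 146.4 - 176.9 + 114.8 = -16.4
Primary income: -191.8
Secondary income: 150.9
Current account = 336.2 + (-16.4) + (-191.8) + 150.9 = 278.9
(Excluded from the current account — financial account: acquisition of a foreign subsidiary by a resident firm (outward FDI) 205.5, sale of domestic government bonds to non-residents 207.5, domestic pension funds' purchases of foreign equities 264.9, increase in resident deposits held at foreign banks 60.6; capital account: debt forgiveness received from foreign official creditors 71.8, capital transfers received from emigrants 55.2.)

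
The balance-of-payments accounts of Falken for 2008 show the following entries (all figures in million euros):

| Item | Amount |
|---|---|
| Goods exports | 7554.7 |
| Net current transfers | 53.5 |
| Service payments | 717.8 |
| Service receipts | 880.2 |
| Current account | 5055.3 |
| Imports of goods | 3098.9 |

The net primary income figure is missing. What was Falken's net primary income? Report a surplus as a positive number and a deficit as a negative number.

383.6

Current account = goods balance + services balance + net primary income + net secondary income
Sum of the known components = 4671.7
Net primary income = CA - (known components) = 5055.3 - 4671.7 = 383.6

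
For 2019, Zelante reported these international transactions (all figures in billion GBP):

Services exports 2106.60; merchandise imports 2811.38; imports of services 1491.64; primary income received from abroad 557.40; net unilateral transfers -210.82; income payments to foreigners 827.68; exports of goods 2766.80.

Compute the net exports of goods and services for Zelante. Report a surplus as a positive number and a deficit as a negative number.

Goods balance = 2766.80 - 2811.38 = -44.58
Services balance = 2106.60 - 1491.64 = 614.96
Trade balance (goods + services) = -44.58 + 614.96 = 570.38

570.38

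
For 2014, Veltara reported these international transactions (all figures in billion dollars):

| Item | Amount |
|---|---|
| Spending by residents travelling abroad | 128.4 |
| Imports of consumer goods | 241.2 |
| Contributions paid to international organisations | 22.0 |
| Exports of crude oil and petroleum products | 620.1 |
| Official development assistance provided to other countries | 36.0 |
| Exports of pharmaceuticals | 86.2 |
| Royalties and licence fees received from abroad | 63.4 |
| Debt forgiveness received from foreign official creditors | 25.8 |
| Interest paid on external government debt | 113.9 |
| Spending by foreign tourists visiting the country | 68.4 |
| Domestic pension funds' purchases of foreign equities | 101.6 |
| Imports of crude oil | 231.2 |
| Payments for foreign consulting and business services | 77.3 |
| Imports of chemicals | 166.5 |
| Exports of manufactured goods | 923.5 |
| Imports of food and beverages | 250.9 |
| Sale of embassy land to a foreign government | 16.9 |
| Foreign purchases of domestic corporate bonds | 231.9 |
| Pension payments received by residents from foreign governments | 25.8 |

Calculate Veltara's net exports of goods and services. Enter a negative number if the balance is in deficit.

666.1

Goods: 86.2 - 241.2 - 231.2 - 166.5 + 923.5 + 620.1 - 250.9 = 740.0
Services: -128.4 - 77.3 + 63.4 + 68.4 = -73.9
Trade balance = 740.0 + (-73.9) = 666.1
(Excluded from the trade balance — secondary income: contributions paid to international organisations 22.0, official development assistance provided to other countries 36.0, pension payments received by residents from foreign governments 25.8; capital account: debt forgiveness received from foreign official creditors 25.8, sale of embassy land to a foreign government 16.9; primary income: interest paid on external government debt 113.9; financial account: domestic pension funds' purchases of foreign equities 101.6, foreign purchases of domestic corporate bonds 231.9.)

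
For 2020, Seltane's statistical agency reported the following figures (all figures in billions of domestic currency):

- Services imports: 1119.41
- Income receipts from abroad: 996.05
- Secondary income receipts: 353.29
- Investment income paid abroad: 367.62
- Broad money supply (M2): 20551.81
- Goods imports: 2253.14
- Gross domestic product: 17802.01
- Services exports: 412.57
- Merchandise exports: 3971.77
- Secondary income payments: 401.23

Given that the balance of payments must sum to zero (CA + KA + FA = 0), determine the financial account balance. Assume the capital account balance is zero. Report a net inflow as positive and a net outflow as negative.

-1592.28

Goods balance = 3971.77 - 2253.14 = 1718.63
Services balance = 412.57 - 1119.41 = -706.84
Trade balance (goods + services) = 1718.63 + (-706.84) = 1011.79
Net primary income = 996.05 - 367.62 = 628.43
Net secondary income = 353.29 - 401.23 = -47.94
Current account = 1011.79 + 628.43 + (-47.94) = 1592.28
Financial account = -(1592.28) = -1592.28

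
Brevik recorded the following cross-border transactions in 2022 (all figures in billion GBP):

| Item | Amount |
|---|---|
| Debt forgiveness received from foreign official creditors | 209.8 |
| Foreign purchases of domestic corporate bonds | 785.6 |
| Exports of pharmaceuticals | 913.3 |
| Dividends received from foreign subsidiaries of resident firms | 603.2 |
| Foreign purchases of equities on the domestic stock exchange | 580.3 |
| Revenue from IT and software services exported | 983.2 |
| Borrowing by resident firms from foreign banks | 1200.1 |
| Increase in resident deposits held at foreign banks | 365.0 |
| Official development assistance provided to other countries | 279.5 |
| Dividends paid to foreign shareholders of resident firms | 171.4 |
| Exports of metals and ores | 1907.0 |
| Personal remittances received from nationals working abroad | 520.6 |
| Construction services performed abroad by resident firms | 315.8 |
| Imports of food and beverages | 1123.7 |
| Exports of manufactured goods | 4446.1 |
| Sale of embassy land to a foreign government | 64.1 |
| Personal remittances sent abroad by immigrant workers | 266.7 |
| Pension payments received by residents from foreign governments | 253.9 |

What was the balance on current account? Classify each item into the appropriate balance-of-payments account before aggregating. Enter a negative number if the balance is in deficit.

8101.8

Goods: 913.3 - 1123.7 + 1907.0 + 4446.1 = 6142.7
Services: 315.8 + 983.2 = 1299.0
Primary income: 603.2 - 171.4 = 431.8
Secondary income: 520.6 - 279.5 - 266.7 + 253.9 = 228.3
Current account = 6142.7 + 1299.0 + 431.8 + 228.3 = 8101.8
(Excluded from the current account — capital account: debt forgiveness received from foreign official creditors 209.8, sale of embassy land to a foreign government 64.1; financial account: foreign purchases of domestic corporate bonds 785.6, foreign purchases of equities on the domestic stock exchange 580.3, borrowing by resident firms from foreign banks 1200.1, increase in resident deposits held at foreign banks 365.0.)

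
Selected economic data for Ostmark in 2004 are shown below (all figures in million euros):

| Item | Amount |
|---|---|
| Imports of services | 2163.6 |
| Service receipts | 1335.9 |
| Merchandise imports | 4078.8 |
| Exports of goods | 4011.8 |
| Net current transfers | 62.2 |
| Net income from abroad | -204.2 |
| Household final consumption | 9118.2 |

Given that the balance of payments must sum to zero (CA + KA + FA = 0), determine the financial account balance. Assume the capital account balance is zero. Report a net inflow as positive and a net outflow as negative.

Goods balance = 4011.8 - 4078.8 = -67.0
Services balance = 1335.9 - 2163.6 = -827.7
Trade balance (goods + services) = -67.0 + (-827.7) = -894.7
Net primary income = -204.2
Net secondary income = 62.2
Current account = -894.7 + (-204.2) + 62.2 = -1036.7
Financial account = -(-1036.7) = 1036.7

1036.7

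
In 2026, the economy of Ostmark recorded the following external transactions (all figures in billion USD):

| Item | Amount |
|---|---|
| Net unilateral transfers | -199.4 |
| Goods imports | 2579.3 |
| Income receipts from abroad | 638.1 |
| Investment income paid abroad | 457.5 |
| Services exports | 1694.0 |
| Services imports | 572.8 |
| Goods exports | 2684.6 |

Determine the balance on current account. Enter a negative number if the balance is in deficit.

1207.7

Goods balance = 2684.6 - 2579.3 = 105.3
Services balance = 1694.0 - 572.8 = 1121.2
Trade balance (goods + services) = 105.3 + 1121.2 = 1226.5
Net primary income = 638.1 - 457.5 = 180.6
Net secondary income = -199.4
Current account = 1226.5 + 180.6 + (-199.4) = 1207.7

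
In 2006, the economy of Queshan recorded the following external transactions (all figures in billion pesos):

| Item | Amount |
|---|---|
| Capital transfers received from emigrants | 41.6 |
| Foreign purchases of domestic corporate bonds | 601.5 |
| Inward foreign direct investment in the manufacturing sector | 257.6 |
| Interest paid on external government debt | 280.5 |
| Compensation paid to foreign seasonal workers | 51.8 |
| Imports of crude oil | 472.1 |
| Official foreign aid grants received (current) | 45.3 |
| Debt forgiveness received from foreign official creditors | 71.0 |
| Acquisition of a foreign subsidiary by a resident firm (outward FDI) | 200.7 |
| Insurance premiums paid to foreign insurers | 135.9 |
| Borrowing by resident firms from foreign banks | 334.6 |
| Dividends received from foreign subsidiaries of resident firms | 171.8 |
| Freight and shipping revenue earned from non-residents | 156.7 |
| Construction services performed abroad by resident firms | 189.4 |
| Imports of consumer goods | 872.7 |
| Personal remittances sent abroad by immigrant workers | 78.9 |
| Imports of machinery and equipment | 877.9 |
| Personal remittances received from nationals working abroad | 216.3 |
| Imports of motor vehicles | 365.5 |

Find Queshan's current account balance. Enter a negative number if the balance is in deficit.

-2355.8

Goods: -872.7 - 472.1 - 365.5 - 877.9 = -2588.2
Services: 189.4 + 156.7 - 135.9 = 210.2
Primary income: -280.5 - 51.8 + 171.8 = -160.5
Secondary income: -78.9 + 216.3 + 45.3 = 182.7
Current account = (-2588.2) + 210.2 + (-160.5) + 182.7 = -2355.8
(Excluded from the current account — capital account: capital transfers received from emigrants 41.6, debt forgiveness received from foreign official creditors 71.0; financial account: foreign purchases of domestic corporate bonds 601.5, inward foreign direct investment in the manufacturing sector 257.6, acquisition of a foreign subsidiary by a resident firm (outward FDI) 200.7, borrowing by resident firms from foreign banks 334.6.)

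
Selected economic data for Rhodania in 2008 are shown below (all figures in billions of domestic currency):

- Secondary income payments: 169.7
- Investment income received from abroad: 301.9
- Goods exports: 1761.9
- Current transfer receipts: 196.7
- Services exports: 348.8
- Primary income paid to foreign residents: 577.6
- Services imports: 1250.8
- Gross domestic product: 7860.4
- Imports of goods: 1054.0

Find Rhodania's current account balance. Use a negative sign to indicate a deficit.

Goods balance = 1761.9 - 1054.0 = 707.9
Services balance = 348.8 - 1250.8 = -902.0
Trade balance (goods + services) = 707.9 + (-902.0) = -194.1
Net primary income = 301.9 - 577.6 = -275.7
Net secondary income = 196.7 - 169.7 = 27.0
Current account = -194.1 + (-275.7) + 27.0 = -442.8

-442.8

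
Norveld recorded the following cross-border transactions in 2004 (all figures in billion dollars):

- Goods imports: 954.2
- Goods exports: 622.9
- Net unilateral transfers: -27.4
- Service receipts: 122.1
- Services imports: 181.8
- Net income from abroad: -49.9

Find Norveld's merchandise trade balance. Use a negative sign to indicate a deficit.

Goods balance = 622.9 - 954.2 = -331.3

-331.3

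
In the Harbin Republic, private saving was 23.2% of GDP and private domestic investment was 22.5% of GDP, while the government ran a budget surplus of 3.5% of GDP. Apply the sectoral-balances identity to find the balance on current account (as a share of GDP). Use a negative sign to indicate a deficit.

By the sectoral-balances identity, CA = (S_private - I) + (T - G).
Private balance = 23.2 - 22.5 = 0.7
Government balance (T - G) = 3.5
CA = 0.7 + 3.5 = 4.2

4.2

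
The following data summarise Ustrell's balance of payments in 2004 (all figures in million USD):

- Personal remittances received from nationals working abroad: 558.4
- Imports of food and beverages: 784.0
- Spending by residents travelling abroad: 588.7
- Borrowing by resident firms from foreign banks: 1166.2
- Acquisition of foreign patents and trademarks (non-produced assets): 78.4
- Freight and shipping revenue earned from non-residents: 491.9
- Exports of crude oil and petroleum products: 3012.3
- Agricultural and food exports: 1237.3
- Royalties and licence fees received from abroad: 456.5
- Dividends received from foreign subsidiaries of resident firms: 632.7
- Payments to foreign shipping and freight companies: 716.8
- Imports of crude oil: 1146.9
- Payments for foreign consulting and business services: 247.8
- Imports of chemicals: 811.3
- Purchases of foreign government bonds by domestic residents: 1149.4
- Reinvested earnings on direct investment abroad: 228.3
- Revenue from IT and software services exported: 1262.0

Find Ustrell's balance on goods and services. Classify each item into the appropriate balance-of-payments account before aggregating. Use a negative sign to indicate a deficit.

Goods: -1146.9 - 811.3 - 784.0 + 1237.3 + 3012.3 = 1507.4
Services: -588.7 - 247.8 + 456.5 + 491.9 - 716.8 + 1262.0 = 657.1
Trade balance = 1507.4 + 657.1 = 2164.5
(Excluded from the trade balance — secondary income: personal remittances received from nationals working abroad 558.4; financial account: borrowing by resident firms from foreign banks 1166.2, purchases of foreign government bonds by domestic residents 1149.4; capital account: acquisition of foreign patents and trademarks (non-produced assets) 78.4; primary income: dividends received from foreign subsidiaries of resident firms 632.7, reinvested earnings on direct investment abroad 228.3.)

2164.5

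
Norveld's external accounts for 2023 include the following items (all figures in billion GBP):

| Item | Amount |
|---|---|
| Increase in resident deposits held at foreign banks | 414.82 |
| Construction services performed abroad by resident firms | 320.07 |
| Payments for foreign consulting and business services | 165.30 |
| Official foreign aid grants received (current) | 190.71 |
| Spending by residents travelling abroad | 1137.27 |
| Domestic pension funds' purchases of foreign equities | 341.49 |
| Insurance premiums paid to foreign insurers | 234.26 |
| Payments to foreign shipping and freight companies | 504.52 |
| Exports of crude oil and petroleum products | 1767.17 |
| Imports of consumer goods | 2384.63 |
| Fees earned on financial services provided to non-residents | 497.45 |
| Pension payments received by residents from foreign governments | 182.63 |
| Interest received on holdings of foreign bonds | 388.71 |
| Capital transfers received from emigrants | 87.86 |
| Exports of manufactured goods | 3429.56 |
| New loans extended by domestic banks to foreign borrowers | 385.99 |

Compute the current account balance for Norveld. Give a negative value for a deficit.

2350.32

Goods: -2384.63 + 3429.56 + 1767.17 = 2812.10
Services: 497.45 - 1137.27 - 165.30 - 234.26 - 504.52 + 320.07 = -1223.83
Primary income: 388.71
Secondary income: 190.71 + 182.63 = 373.34
Current account = 2812.10 + (-1223.83) + 388.71 + 373.34 = 2350.32
(Excluded from the current account — financial account: increase in resident deposits held at foreign banks 414.82, domestic pension funds' purchases of foreign equities 341.49, new loans extended by domestic banks to foreign borrowers 385.99; capital account: capital transfers received from emigrants 87.86.)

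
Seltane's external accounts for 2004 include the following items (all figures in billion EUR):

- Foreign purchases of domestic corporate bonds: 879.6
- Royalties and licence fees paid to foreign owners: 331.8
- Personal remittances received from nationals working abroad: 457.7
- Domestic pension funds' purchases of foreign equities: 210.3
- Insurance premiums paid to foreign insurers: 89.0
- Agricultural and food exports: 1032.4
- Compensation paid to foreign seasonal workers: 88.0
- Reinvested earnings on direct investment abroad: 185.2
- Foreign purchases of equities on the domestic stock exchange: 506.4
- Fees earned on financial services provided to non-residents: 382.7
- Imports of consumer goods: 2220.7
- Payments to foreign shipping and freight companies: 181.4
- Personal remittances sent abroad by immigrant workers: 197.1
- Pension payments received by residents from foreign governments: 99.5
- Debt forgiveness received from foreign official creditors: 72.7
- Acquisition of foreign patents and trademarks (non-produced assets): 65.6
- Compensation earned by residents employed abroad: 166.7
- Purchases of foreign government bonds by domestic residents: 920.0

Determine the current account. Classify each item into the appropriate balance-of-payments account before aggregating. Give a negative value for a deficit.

-783.8

Goods: -2220.7 + 1032.4 = -1188.3
Services: -181.4 - 331.8 + 382.7 - 89.0 = -219.5
Primary income: 166.7 + 185.2 - 88.0 = 263.9
Secondary income: -197.1 + 99.5 + 457.7 = 360.1
Current account = (-1188.3) + (-219.5) + 263.9 + 360.1 = -783.8
(Excluded from the current account — financial account: foreign purchases of domestic corporate bonds 879.6, domestic pension funds' purchases of foreign equities 210.3, foreign purchases of equities on the domestic stock exchange 506.4, purchases of foreign government bonds by domestic residents 920.0; capital account: debt forgiveness received from foreign official creditors 72.7, acquisition of foreign patents and trademarks (non-produced assets) 65.6.)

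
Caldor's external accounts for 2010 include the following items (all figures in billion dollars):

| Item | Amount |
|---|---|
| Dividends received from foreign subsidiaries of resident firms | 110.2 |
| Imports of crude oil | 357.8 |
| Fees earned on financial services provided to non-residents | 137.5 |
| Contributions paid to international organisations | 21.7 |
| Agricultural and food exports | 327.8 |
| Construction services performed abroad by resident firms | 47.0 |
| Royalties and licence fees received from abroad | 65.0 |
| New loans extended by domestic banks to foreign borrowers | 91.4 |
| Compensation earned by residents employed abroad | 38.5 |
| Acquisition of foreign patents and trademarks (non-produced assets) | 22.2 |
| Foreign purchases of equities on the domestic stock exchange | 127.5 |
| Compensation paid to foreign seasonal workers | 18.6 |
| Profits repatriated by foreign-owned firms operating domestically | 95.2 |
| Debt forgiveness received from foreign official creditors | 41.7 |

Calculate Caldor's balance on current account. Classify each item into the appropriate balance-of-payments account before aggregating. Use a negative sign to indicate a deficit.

Goods: 327.8 - 357.8 = -30.0
Services: 47.0 + 65.0 + 137.5 = 249.5
Primary income: -95.2 + 38.5 - 18.6 + 110.2 = 34.9
Secondary income: -21.7
Current account = (-30.0) + 249.5 + 34.9 + (-21.7) = 232.7
(Excluded from the current account — financial account: new loans extended by domestic banks to foreign borrowers 91.4, foreign purchases of equities on the domestic stock exchange 127.5; capital account: acquisition of foreign patents and trademarks (non-produced assets) 22.2, debt forgiveness received from foreign official creditors 41.7.)

232.7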